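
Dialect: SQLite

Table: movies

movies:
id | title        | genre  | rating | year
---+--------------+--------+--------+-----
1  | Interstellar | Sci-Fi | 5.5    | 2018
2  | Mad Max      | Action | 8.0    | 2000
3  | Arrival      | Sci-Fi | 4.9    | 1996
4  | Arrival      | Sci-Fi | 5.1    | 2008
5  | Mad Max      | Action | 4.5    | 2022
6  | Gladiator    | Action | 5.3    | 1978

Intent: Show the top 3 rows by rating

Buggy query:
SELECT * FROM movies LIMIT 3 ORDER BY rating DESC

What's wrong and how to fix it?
Bug: LIMIT must come after ORDER BY

Fix: Sort with ORDER BY, then apply LIMIT

Corrected query:
SELECT * FROM movies ORDER BY rating DESC LIMIT 3

Result:
id | title        | genre  | rating | year
---+--------------+--------+--------+-----
2  | Mad Max      | Action | 8      | 2000
1  | Interstellar | Sci-Fi | 5.5    | 2018
6  | Gladiator    | Action | 5.3    | 1978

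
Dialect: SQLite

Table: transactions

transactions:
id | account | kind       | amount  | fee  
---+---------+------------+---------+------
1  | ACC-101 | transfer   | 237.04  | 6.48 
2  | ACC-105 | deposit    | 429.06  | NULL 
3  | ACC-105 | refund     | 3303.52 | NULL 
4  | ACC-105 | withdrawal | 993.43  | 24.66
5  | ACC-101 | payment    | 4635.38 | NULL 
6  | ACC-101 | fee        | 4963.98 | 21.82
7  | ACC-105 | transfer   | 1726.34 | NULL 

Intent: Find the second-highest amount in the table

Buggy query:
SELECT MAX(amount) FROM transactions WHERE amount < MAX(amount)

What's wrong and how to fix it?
Bug: The inner MAX is an aggregate inside WHERE, which is not allowed

Fix: Put the inner MAX in a scalar subquery

Corrected query:
SELECT MAX(amount) FROM transactions WHERE amount < (SELECT MAX(amount) FROM transactions)

Result:
MAX(amount)
-----------
4635.38    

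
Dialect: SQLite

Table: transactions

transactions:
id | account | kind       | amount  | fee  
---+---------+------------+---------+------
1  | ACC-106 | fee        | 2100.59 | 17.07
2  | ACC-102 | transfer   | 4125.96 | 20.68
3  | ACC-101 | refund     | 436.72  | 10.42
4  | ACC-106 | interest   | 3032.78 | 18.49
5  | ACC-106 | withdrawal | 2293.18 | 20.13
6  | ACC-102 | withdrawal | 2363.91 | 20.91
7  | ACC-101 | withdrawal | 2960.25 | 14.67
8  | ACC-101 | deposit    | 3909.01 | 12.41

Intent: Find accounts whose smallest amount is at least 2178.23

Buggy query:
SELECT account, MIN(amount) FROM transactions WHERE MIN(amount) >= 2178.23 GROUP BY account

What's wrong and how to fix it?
Bug: MIN() in WHERE is a misuse of aggregate

Fix: Use HAVING for the per-group MIN condition

Corrected query:
SELECT account, MIN(amount) FROM transactions GROUP BY account HAVING MIN(amount) >= 2178.23

Result:
account | MIN(amount)
--------+------------
ACC-102 | 2363.91    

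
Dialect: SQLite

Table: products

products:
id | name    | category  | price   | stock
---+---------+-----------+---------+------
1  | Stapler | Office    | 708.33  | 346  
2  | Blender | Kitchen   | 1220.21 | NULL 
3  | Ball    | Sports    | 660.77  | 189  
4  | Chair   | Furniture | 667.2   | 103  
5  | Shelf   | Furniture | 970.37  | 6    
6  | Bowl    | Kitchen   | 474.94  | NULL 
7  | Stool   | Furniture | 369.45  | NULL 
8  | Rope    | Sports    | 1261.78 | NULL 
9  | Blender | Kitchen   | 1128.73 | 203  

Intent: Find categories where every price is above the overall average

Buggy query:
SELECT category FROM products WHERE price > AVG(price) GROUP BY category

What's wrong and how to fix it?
Bug: WHERE evaluates per row before aggregation, so AVG() is unavailable

Fix: Compute the overall average in a scalar subquery and compare each group's MIN against it in HAVING

Corrected query:
SELECT category FROM products GROUP BY category HAVING MIN(price) > (SELECT AVG(price) FROM products)

Result:
(no rows)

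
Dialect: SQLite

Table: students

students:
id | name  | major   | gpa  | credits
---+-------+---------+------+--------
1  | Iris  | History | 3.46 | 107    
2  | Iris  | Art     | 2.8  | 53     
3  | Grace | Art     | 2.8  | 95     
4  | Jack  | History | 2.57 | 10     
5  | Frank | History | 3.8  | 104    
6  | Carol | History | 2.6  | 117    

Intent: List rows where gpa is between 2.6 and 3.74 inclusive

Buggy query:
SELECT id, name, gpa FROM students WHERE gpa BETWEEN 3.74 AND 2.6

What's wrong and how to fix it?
Bug: BETWEEN expects the lower bound first; with 3.74 AND 2.6 the range is empty

Fix: Swap the bounds so the smaller value comes first

Corrected query:
SELECT id, name, gpa FROM students WHERE gpa BETWEEN 2.6 AND 3.74

Result:
id | name  | gpa 
---+-------+-----
1  | Iris  | 3.46
2  | Iris  | 2.8 
3  | Grace | 2.8 
6  | Carol | 2.6 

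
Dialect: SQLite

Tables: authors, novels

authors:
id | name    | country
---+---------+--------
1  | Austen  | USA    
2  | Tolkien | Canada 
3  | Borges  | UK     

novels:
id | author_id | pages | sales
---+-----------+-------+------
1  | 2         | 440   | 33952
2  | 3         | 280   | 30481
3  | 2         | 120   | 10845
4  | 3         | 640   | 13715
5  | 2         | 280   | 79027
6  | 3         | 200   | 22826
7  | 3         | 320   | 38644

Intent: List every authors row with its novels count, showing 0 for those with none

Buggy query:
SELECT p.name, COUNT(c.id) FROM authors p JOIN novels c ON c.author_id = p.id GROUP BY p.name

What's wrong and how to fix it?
Bug: INNER JOIN drops authors rows that have no matching novels rows

Fix: Use LEFT JOIN so parents without children still appear (COUNT(c.id) gives 0)

Corrected query:
SELECT p.name, COUNT(c.id) FROM authors p LEFT JOIN novels c ON c.author_id = p.id GROUP BY p.name

Result:
name    | COUNT(c.id)
--------+------------
Austen  | 0          
Borges  | 4          
Tolkien | 3          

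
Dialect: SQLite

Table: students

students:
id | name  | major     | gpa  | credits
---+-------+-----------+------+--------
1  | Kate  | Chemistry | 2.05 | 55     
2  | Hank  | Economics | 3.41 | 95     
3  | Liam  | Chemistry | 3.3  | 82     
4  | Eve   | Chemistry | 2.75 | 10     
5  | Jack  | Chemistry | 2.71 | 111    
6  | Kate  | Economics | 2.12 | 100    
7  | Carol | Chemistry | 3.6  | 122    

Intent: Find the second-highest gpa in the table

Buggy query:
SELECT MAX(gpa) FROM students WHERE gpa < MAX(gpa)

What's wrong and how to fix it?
Bug: MAX(gpa) on the right of the comparison is an aggregate-in-WHERE error

Fix: Compute the overall MAX in a subquery, then take MAX of rows below it

Corrected query:
SELECT MAX(gpa) FROM students WHERE gpa < (SELECT MAX(gpa) FROM students)

Result:
MAX(gpa)
--------
3.41    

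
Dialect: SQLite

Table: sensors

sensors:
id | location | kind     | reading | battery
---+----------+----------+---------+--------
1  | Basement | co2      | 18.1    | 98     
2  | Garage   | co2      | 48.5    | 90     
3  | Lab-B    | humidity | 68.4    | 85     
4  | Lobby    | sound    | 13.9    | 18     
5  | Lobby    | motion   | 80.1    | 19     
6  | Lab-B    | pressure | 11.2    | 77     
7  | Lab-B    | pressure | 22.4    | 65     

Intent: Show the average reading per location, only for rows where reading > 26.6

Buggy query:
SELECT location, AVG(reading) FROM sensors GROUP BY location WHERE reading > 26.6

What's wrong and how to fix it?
Bug: Row-level WHERE must come before GROUP BY in the clause order

Fix: Place WHERE between FROM and GROUP BY

Corrected query:
SELECT location, AVG(reading) FROM sensors WHERE reading > 26.6 GROUP BY location

Result:
location | AVG(reading)
---------+-------------
Garage   | 48.5        
Lab-B    | 68.4        
Lobby    | 80.1        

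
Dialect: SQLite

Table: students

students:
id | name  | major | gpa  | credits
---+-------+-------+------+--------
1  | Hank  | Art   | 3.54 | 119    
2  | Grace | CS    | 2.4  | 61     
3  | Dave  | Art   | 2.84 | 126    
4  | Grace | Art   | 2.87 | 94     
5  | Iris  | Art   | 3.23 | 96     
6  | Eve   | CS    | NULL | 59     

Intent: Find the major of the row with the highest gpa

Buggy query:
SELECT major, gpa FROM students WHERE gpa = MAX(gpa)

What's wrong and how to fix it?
Bug: MAX(gpa) is an aggregate and cannot be used directly in WHERE

Fix: Wrap MAX in a scalar subquery so WHERE compares against a single value

Corrected query:
SELECT major, gpa FROM students WHERE gpa = (SELECT MAX(gpa) FROM students)

Result:
major | gpa 
------+-----
Art   | 3.54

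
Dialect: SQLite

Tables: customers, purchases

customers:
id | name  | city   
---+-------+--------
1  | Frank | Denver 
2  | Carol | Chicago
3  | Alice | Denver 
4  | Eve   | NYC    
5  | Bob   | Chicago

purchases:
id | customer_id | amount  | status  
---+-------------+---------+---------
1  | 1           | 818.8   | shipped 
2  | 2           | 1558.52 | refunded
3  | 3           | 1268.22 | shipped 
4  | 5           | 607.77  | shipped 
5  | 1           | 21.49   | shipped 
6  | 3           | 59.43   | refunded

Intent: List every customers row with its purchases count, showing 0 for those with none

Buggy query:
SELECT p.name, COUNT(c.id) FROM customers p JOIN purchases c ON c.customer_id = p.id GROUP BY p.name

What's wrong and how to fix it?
Bug: INNER JOIN drops customers rows that have no matching purchases rows

Fix: Switch to LEFT JOIN to retain unmatched parent rows

Corrected query:
SELECT p.name, COUNT(c.id) FROM customers p LEFT JOIN purchases c ON c.customer_id = p.id GROUP BY p.name

Result:
name  | COUNT(c.id)
------+------------
Alice | 2          
Bob   | 1          
Carol | 1          
Eve   | 0          
Frank | 2          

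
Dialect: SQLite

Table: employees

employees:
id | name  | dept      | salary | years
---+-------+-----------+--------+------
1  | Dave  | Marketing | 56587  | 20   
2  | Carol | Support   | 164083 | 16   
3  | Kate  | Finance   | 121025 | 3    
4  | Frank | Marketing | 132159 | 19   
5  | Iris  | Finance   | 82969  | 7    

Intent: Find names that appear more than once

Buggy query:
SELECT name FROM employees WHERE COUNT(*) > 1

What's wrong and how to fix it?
Bug: WHERE can't reference COUNT(*); aggregates are computed after WHERE

Fix: GROUP BY name, then filter groups with HAVING COUNT(*) > 1

Corrected query:
SELECT name FROM employees GROUP BY name HAVING COUNT(*) > 1

Result:
(no rows)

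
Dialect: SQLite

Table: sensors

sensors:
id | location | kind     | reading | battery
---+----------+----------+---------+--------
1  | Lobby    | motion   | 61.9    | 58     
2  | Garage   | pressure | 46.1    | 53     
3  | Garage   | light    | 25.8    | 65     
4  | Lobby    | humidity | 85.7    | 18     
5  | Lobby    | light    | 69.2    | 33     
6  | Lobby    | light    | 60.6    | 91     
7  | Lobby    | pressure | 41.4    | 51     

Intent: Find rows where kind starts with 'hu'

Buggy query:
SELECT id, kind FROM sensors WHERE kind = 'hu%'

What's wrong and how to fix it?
Bug: '=' compares the literal string including the % character; pattern matching needs LIKE

Fix: Replace '=' with LIKE so 'hu%' is treated as a pattern

Corrected query:
SELECT id, kind FROM sensors WHERE kind LIKE 'hu%'

Result:
id | kind    
---+---------
4  | humidity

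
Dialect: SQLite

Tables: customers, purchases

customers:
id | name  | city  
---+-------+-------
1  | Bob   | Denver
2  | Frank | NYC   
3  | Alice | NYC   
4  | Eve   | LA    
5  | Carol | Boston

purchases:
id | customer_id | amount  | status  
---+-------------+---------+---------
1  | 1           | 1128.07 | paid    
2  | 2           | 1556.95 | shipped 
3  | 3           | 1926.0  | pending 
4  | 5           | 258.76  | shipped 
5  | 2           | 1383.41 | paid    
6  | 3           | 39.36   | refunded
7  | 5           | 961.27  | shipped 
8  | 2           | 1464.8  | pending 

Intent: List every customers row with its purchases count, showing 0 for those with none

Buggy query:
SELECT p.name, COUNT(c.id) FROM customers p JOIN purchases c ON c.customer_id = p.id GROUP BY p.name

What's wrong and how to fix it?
Bug: An inner join excludes parents with zero children

Fix: Switch to LEFT JOIN to retain unmatched parent rows

Corrected query:
SELECT p.name, COUNT(c.id) FROM customers p LEFT JOIN purchases c ON c.customer_id = p.id GROUP BY p.name

Result:
name  | COUNT(c.id)
------+------------
Alice | 2          
Bob   | 1          
Carol | 2          
Eve   | 0          
Frank | 3          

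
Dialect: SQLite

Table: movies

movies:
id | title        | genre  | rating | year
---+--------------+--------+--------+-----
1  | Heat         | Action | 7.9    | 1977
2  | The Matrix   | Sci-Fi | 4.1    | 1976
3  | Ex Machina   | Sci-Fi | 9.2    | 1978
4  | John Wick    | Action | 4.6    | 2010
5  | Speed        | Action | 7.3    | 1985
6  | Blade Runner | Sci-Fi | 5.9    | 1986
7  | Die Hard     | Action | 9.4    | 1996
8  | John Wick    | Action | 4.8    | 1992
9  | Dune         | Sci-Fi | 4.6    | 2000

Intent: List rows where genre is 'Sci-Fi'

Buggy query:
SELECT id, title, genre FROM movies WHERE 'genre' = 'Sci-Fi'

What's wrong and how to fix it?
Bug: 'genre' in single quotes is a string literal, not the column; the comparison is literal-vs-literal and never true

Fix: Reference the column as genre without single quotes

Corrected query:
SELECT id, title, genre FROM movies WHERE genre = 'Sci-Fi'

Result:
id | title        | genre 
---+--------------+-------
2  | The Matrix   | Sci-Fi
3  | Ex Machina   | Sci-Fi
6  | Blade Runner | Sci-Fi
9  | Dune         | Sci-Fi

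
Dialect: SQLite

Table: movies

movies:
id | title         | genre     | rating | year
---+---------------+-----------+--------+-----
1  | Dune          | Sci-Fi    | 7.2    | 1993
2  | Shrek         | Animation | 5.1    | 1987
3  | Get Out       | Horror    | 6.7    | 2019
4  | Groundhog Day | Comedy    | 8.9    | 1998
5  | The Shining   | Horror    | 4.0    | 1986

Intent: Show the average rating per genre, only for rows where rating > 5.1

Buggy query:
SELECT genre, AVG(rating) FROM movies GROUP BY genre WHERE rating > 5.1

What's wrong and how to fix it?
Bug: WHERE cannot follow GROUP BY

Fix: Move the WHERE clause before GROUP BY

Corrected query:
SELECT genre, AVG(rating) FROM movies WHERE rating > 5.1 GROUP BY genre

Result:
genre  | AVG(rating)
-------+------------
Comedy | 8.9        
Horror | 6.7        
Sci-Fi | 7.2        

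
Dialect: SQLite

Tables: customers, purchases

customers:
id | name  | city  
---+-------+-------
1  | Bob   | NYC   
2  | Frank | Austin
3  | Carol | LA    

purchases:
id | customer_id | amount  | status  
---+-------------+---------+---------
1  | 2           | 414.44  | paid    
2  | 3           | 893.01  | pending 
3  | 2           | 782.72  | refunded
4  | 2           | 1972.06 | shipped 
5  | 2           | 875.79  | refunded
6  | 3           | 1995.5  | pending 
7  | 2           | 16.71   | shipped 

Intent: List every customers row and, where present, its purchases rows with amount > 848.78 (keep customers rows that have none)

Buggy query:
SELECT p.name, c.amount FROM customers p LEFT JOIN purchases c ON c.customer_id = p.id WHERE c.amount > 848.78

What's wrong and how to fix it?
Bug: Filtering c.amount in WHERE discards the NULL rows produced by LEFT JOIN, turning it into an inner join

Fix: Put 'c.amount > 848.78' in the JOIN's ON clause instead of WHERE

Corrected query:
SELECT p.name, c.amount FROM customers p LEFT JOIN purchases c ON c.customer_id = p.id AND c.amount > 848.78

Result:
name  | amount 
------+--------
Bob   | NULL   
Frank | 875.79 
Frank | 1972.06
Carol | 893.01 
Carol | 1995.5 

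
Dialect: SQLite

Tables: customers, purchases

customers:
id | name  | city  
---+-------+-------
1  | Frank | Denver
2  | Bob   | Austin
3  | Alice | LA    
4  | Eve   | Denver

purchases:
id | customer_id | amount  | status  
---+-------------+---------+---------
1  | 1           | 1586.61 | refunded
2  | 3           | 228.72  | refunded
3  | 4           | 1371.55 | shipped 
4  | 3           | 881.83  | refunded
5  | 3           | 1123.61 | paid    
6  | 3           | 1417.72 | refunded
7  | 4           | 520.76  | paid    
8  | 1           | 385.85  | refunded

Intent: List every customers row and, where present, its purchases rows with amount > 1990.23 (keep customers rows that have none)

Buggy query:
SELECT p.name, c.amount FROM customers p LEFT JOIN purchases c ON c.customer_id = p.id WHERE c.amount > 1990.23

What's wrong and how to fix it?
Bug: A WHERE condition on the right-hand table after LEFT JOIN drops unmatched parents

Fix: Move the right-table condition into the ON clause so unmatched parents are kept

Corrected query:
SELECT p.name, c.amount FROM customers p LEFT JOIN purchases c ON c.customer_id = p.id AND c.amount > 1990.23

Result:
name  | amount
------+-------
Frank | NULL  
Bob   | NULL  
Alice | NULL  
Eve   | NULL  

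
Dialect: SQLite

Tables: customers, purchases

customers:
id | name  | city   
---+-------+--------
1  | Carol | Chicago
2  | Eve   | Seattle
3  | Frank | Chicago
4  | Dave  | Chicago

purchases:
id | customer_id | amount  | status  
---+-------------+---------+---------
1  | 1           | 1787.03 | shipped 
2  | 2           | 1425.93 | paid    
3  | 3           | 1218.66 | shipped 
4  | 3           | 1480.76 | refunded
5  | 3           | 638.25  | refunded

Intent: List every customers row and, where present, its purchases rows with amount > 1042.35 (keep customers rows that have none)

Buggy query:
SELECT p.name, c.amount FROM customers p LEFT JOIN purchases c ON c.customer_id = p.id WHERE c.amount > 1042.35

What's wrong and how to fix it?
Bug: A WHERE condition on the right-hand table after LEFT JOIN drops unmatched parents

Fix: Move the right-table condition into the ON clause so unmatched parents are kept

Corrected query:
SELECT p.name, c.amount FROM customers p LEFT JOIN purchases c ON c.customer_id = p.id AND c.amount > 1042.35

Result:
name  | amount 
------+--------
Carol | 1787.03
Eve   | 1425.93
Frank | 1218.66
Frank | 1480.76
Dave  | NULL   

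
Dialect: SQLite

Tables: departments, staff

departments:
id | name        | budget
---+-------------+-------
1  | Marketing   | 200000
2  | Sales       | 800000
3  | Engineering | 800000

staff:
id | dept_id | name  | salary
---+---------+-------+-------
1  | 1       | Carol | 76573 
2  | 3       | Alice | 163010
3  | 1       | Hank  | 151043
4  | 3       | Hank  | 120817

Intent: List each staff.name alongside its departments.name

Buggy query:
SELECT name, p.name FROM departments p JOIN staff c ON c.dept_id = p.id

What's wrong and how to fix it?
Bug: Both tables have a 'name' column; the unqualified reference is ambiguous

Fix: Qualify the column with its table alias (c.name)

Corrected query:
SELECT c.name, p.name FROM departments p JOIN staff c ON c.dept_id = p.id

Result:
name  | name       
------+------------
Carol | Marketing  
Alice | Engineering
Hank  | Marketing  
Hank  | Engineering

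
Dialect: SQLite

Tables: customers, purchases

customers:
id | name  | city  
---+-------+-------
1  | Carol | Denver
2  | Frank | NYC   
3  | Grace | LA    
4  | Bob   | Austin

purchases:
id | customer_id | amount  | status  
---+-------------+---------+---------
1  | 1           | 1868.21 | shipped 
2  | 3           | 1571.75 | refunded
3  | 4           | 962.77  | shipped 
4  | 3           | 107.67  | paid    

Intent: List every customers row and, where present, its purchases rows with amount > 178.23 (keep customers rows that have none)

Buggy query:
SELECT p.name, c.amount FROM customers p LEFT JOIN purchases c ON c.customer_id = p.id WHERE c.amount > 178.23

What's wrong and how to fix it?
Bug: Filtering c.amount in WHERE discards the NULL rows produced by LEFT JOIN, turning it into an inner join

Fix: Put 'c.amount > 178.23' in the JOIN's ON clause instead of WHERE

Corrected query:
SELECT p.name, c.amount FROM customers p LEFT JOIN purchases c ON c.customer_id = p.id AND c.amount > 178.23

Result:
name  | amount 
------+--------
Carol | 1868.21
Frank | NULL   
Grace | 1571.75
Bob   | 962.77 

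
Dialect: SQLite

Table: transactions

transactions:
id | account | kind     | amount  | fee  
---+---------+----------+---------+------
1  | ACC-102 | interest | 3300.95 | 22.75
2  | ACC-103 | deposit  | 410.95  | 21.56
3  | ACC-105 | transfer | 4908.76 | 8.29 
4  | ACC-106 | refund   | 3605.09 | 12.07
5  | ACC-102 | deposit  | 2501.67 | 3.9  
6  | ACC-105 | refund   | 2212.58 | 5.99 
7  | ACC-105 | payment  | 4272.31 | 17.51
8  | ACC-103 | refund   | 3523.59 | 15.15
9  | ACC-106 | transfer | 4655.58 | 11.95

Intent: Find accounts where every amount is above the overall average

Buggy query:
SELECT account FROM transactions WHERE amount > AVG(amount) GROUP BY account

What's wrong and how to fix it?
Bug: AVG() is an aggregate; it can't sit directly in WHERE

Fix: Use a subquery for AVG and a HAVING MIN(...) filter so the condition holds for every row in the group

Corrected query:
SELECT account FROM transactions GROUP BY account HAVING MIN(amount) > (SELECT AVG(amount) FROM transactions)

Result:
account
-------
ACC-106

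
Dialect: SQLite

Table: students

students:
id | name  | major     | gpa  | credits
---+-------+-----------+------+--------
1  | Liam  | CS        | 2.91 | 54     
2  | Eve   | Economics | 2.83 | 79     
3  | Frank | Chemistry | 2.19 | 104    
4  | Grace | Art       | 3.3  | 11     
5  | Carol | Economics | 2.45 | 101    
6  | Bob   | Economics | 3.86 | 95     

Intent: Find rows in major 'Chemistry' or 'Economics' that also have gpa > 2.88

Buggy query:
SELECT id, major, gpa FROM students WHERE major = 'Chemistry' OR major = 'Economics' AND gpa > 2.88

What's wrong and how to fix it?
Bug: Without parentheses, AND is evaluated before OR, so the gpa filter only applies to the 'Economics' branch

Fix: Group the OR with parentheses (or use IN), then AND the threshold

Corrected query:
SELECT id, major, gpa FROM students WHERE (major = 'Chemistry' OR major = 'Economics') AND gpa > 2.88

Result:
id | major     | gpa 
---+-----------+-----
6  | Economics | 3.86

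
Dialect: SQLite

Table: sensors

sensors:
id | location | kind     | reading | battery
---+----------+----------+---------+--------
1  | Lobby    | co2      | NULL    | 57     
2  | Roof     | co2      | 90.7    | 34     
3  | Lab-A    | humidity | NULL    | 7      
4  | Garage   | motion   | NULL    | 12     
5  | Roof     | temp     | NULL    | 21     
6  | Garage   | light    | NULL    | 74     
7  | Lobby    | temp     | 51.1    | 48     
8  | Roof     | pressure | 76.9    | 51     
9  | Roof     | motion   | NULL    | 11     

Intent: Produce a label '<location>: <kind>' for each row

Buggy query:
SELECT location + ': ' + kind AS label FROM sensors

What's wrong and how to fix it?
Bug: '+' is numeric addition; on text columns SQLite converts them to 0 instead of concatenating

Fix: Use the || operator for string concatenation

Corrected query:
SELECT location || ': ' || kind AS label FROM sensors

Result:
label          
---------------
Lobby: co2     
Roof: co2      
Lab-A: humidity
Garage: motion 
Roof: temp     
Garage: light  
Lobby: temp    
Roof: pressure 
Roof: motion   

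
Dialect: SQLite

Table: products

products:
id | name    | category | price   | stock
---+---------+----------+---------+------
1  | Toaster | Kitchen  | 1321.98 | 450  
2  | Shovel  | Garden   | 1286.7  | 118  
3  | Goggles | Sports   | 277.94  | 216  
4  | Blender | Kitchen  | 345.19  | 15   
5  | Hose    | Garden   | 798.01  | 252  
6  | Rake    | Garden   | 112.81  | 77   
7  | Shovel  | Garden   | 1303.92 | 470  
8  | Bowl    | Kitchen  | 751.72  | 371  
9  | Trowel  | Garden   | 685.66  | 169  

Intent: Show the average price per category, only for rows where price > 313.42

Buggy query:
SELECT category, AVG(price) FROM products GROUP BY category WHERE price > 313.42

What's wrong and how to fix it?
Bug: Row-level WHERE must come before GROUP BY in the clause order

Fix: Place WHERE between FROM and GROUP BY

Corrected query:
SELECT category, AVG(price) FROM products WHERE price > 313.42 GROUP BY category

Result:
category | AVG(price)
---------+-----------
Garden   | 1018.5725 
Kitchen  | 806.296667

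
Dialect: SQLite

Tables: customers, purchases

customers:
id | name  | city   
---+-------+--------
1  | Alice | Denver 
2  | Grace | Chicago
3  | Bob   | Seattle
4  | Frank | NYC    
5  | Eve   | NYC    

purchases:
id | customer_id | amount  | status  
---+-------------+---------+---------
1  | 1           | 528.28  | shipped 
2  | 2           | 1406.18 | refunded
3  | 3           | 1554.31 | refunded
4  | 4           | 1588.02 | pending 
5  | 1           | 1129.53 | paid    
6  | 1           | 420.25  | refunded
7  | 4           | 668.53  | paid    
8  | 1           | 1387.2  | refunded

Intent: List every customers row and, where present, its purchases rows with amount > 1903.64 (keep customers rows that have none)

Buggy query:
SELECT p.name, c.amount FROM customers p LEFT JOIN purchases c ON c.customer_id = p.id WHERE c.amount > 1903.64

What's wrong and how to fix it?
Bug: Filtering c.amount in WHERE discards the NULL rows produced by LEFT JOIN, turning it into an inner join

Fix: Move the right-table condition into the ON clause so unmatched parents are kept

Corrected query:
SELECT p.name, c.amount FROM customers p LEFT JOIN purchases c ON c.customer_id = p.id AND c.amount > 1903.64

Result:
name  | amount
------+-------
Alice | NULL  
Grace | NULL  
Bob   | NULL  
Frank | NULL  
Eve   | NULL  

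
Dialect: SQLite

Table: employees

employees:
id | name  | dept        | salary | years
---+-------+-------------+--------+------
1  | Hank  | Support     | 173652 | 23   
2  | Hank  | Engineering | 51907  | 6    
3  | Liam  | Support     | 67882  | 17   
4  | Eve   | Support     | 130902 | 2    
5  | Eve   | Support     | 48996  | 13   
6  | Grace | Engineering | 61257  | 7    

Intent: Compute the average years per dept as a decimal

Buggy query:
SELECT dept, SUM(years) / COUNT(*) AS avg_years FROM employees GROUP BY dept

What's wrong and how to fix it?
Bug: Both operands are integers, so '/' performs integer division and truncates

Fix: Cast one side to REAL so the division keeps the fractional part

Corrected query:
SELECT dept, SUM(years) * 1.0 / COUNT(*) AS avg_years FROM employees GROUP BY dept

Result:
dept        | avg_years
------------+----------
Engineering | 6.5      
Support     | 13.75    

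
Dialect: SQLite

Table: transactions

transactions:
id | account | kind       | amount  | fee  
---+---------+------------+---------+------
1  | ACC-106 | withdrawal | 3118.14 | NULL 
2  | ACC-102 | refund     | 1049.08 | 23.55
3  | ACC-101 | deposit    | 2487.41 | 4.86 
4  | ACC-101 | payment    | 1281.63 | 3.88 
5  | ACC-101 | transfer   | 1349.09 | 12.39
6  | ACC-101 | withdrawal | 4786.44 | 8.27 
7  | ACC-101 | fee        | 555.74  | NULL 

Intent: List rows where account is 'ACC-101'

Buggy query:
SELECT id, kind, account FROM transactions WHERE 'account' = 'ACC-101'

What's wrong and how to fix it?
Bug: 'account' in single quotes is a string literal, not the column; the comparison is literal-vs-literal and never true

Fix: Remove the quotes around the column name (or use double quotes for an identifier)

Corrected query:
SELECT id, kind, account FROM transactions WHERE account = 'ACC-101'

Result:
id | kind       | account
---+------------+--------
3  | deposit    | ACC-101
4  | payment    | ACC-101
5  | transfer   | ACC-101
6  | withdrawal | ACC-101
7  | fee        | ACC-101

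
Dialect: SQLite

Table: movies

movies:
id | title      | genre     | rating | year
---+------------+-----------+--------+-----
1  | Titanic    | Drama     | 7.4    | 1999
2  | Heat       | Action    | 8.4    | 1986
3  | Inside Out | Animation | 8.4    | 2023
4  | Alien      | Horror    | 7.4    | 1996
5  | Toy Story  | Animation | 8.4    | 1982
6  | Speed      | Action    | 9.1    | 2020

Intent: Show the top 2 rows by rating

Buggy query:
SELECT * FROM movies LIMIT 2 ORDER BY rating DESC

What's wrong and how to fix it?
Bug: LIMIT must come after ORDER BY

Fix: Sort with ORDER BY, then apply LIMIT

Corrected query:
SELECT * FROM movies ORDER BY rating DESC LIMIT 2

Result:
id | title | genre  | rating | year
---+-------+--------+--------+-----
6  | Speed | Action | 9.1    | 2020
2  | Heat  | Action | 8.4    | 1986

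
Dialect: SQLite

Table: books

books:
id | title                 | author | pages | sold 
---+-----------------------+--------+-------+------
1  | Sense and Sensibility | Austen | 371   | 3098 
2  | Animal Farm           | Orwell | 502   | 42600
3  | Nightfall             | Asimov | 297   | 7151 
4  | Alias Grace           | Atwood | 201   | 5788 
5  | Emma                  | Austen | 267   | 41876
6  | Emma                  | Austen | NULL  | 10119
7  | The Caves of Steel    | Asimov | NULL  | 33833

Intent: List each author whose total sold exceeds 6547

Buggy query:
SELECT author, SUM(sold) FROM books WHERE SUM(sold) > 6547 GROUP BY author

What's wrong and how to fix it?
Bug: SUM(sold) is an aggregate, but WHERE filters rows before aggregation

Fix: Use HAVING (which filters groups after aggregation) instead of WHERE

Corrected query:
SELECT author, SUM(sold) FROM books GROUP BY author HAVING SUM(sold) > 6547

Result:
author | SUM(sold)
-------+----------
Asimov | 40984    
Austen | 55093    
Orwell | 42600    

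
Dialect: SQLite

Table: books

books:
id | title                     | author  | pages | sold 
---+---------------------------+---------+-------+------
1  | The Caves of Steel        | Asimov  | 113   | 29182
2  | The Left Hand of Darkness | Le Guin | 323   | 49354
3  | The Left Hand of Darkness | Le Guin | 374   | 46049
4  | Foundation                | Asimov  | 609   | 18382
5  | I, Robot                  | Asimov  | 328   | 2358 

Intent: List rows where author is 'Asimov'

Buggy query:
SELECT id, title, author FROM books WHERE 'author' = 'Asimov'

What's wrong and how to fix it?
Bug: Single quotes denote string literals in SQL; the column name is being compared as a constant string

Fix: Remove the quotes around the column name (or use double quotes for an identifier)

Corrected query:
SELECT id, title, author FROM books WHERE author = 'Asimov'

Result:
id | title              | author
---+--------------------+-------
1  | The Caves of Steel | Asimov
4  | Foundation         | Asimov
5  | I, Robot           | Asimov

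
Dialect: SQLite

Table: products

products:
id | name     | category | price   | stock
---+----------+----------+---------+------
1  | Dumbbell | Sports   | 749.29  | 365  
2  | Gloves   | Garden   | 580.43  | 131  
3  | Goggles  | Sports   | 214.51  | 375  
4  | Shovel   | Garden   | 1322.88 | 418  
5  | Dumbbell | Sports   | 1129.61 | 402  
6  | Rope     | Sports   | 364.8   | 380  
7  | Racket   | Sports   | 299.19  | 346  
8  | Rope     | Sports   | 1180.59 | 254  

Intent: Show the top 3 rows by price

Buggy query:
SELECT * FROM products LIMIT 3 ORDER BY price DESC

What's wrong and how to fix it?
Bug: LIMIT must come after ORDER BY

Fix: Sort with ORDER BY, then apply LIMIT

Corrected query:
SELECT * FROM products ORDER BY price DESC LIMIT 3

Result:
id | name     | category | price   | stock
---+----------+----------+---------+------
4  | Shovel   | Garden   | 1322.88 | 418  
8  | Rope     | Sports   | 1180.59 | 254  
5  | Dumbbell | Sports   | 1129.61 | 402  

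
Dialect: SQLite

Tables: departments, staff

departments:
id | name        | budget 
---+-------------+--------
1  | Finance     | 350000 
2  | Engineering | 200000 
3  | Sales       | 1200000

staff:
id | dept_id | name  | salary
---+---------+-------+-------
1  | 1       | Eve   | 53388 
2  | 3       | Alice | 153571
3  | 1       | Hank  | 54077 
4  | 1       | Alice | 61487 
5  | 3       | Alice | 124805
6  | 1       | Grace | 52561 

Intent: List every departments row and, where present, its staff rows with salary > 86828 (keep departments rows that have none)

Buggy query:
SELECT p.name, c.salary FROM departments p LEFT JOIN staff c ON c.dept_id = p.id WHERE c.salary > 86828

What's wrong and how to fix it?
Bug: A WHERE condition on the right-hand table after LEFT JOIN drops unmatched parents

Fix: Move the right-table condition into the ON clause so unmatched parents are kept

Corrected query:
SELECT p.name, c.salary FROM departments p LEFT JOIN staff c ON c.dept_id = p.id AND c.salary > 86828

Result:
name        | salary
------------+-------
Finance     | NULL  
Engineering | NULL  
Sales       | 124805
Sales       | 153571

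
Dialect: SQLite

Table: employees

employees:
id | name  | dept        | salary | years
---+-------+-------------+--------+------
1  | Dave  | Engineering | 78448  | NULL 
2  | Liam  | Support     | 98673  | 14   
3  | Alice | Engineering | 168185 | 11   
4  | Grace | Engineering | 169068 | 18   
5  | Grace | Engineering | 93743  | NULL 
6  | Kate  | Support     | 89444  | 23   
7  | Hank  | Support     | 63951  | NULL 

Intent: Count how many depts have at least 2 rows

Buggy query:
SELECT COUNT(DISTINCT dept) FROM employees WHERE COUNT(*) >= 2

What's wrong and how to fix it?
Bug: WHERE filters individual rows, not groups, so a group-level COUNT is invalid there

Fix: Group first with HAVING COUNT(*) >= 2, then COUNT the resulting groups

Corrected query:
SELECT COUNT(*) FROM (SELECT dept FROM employees GROUP BY dept HAVING COUNT(*) >= 2)

Result:
COUNT(*)
--------
2       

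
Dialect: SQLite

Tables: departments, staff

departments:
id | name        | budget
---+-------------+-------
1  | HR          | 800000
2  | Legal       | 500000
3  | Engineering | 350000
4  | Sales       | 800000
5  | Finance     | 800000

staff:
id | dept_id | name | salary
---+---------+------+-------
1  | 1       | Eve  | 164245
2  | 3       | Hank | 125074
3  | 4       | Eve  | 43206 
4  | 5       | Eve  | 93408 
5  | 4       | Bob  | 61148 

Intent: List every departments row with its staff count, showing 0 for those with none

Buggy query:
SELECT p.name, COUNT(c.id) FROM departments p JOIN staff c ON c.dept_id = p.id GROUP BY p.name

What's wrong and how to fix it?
Bug: INNER JOIN drops departments rows that have no matching staff rows

Fix: Use LEFT JOIN so parents without children still appear (COUNT(c.id) gives 0)

Corrected query:
SELECT p.name, COUNT(c.id) FROM departments p LEFT JOIN staff c ON c.dept_id = p.id GROUP BY p.name

Result:
name        | COUNT(c.id)
------------+------------
Engineering | 1          
Finance     | 1          
HR          | 1          
Legal       | 0          
Sales       | 2          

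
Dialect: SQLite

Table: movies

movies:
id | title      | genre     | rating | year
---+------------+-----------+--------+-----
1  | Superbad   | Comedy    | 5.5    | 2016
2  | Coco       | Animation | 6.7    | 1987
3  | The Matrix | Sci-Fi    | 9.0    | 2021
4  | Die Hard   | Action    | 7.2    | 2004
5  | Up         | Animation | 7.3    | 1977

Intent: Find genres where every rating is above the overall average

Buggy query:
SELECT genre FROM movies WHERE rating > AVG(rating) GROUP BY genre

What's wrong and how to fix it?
Bug: AVG() is an aggregate; it can't sit directly in WHERE

Fix: Use a subquery for AVG and a HAVING MIN(...) filter so the condition holds for every row in the group

Corrected query:
SELECT genre FROM movies GROUP BY genre HAVING MIN(rating) > (SELECT AVG(rating) FROM movies)

Result:
genre 
------
Action
Sci-Fi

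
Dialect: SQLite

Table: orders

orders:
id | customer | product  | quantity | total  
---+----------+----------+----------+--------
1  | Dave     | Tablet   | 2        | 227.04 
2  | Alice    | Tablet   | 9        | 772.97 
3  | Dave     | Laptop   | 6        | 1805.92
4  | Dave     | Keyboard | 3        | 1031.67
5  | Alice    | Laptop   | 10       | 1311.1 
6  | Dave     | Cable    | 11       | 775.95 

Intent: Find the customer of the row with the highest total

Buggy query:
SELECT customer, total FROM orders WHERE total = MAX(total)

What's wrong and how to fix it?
Bug: WHERE is evaluated per row; an aggregate over the whole table isn't defined there

Fix: Use a subquery: WHERE total = (SELECT MAX(total) FROM orders)

Corrected query:
SELECT customer, total FROM orders WHERE total = (SELECT MAX(total) FROM orders)

Result:
customer | total  
---------+--------
Dave     | 1805.92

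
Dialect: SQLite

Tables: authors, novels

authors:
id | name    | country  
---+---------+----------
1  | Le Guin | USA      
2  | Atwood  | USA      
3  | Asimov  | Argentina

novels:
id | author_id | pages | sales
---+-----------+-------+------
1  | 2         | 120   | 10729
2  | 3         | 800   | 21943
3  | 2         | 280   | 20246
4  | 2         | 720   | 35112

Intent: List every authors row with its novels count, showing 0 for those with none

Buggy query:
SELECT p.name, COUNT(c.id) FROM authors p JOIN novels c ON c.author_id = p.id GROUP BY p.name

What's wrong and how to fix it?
Bug: INNER JOIN drops authors rows that have no matching novels rows

Fix: Use LEFT JOIN so parents without children still appear (COUNT(c.id) gives 0)

Corrected query:
SELECT p.name, COUNT(c.id) FROM authors p LEFT JOIN novels c ON c.author_id = p.id GROUP BY p.name

Result:
name    | COUNT(c.id)
--------+------------
Asimov  | 1          
Atwood  | 3          
Le Guin | 0          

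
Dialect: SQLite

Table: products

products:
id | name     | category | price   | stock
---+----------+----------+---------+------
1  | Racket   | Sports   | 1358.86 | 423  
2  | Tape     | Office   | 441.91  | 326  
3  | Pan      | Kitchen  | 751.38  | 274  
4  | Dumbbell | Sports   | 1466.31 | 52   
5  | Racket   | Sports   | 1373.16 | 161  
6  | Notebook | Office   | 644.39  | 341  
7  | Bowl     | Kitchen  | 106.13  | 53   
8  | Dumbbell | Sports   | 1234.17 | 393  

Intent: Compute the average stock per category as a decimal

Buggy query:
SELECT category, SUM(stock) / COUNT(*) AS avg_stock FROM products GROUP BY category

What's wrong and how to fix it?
Bug: Both operands are integers, so '/' performs integer division and truncates

Fix: Multiply by 1.0 (or CAST to REAL) to force floating-point division

Corrected query:
SELECT category, SUM(stock) * 1.0 / COUNT(*) AS avg_stock FROM products GROUP BY category

Result:
category | avg_stock
---------+----------
Kitchen  | 163.5    
Office   | 333.5    
Sports   | 257.25   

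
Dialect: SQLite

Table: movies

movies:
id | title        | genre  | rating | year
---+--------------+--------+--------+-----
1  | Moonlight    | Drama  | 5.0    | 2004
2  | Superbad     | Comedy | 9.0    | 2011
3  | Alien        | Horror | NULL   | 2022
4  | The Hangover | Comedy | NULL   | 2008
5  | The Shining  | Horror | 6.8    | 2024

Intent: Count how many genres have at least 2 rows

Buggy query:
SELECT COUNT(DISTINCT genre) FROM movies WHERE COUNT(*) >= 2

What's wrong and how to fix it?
Bug: COUNT(*) cannot appear in WHERE; the per-group count doesn't exist yet

Fix: Use a subquery that GROUPs and filters with HAVING, then count its rows

Corrected query:
SELECT COUNT(*) FROM (SELECT genre FROM movies GROUP BY genre HAVING COUNT(*) >= 2)

Result:
COUNT(*)
--------
2       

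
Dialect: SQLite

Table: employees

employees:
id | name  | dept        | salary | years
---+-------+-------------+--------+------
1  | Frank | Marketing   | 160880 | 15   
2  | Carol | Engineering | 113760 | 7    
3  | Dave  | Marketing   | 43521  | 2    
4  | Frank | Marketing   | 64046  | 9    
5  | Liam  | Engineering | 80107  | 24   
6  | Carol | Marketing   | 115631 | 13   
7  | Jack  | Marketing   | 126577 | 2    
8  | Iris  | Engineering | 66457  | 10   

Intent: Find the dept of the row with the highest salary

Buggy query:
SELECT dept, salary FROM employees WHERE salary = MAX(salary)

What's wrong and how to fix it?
Bug: MAX(salary) is an aggregate and cannot be used directly in WHERE

Fix: Wrap MAX in a scalar subquery so WHERE compares against a single value

Corrected query:
SELECT dept, salary FROM employees WHERE salary = (SELECT MAX(salary) FROM employees)

Result:
dept      | salary
----------+-------
Marketing | 160880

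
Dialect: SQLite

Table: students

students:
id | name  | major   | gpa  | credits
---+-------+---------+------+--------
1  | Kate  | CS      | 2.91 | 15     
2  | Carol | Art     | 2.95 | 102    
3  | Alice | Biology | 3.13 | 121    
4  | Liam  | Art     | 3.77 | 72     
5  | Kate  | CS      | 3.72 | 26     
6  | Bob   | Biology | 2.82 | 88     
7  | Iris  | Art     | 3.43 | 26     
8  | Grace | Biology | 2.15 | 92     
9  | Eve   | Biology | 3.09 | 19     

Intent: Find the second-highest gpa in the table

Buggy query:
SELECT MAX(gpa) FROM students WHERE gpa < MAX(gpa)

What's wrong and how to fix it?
Bug: The inner MAX is an aggregate inside WHERE, which is not allowed

Fix: Compute the overall MAX in a subquery, then take MAX of rows below it

Corrected query:
SELECT MAX(gpa) FROM students WHERE gpa < (SELECT MAX(gpa) FROM students)

Result:
MAX(gpa)
--------
3.72    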